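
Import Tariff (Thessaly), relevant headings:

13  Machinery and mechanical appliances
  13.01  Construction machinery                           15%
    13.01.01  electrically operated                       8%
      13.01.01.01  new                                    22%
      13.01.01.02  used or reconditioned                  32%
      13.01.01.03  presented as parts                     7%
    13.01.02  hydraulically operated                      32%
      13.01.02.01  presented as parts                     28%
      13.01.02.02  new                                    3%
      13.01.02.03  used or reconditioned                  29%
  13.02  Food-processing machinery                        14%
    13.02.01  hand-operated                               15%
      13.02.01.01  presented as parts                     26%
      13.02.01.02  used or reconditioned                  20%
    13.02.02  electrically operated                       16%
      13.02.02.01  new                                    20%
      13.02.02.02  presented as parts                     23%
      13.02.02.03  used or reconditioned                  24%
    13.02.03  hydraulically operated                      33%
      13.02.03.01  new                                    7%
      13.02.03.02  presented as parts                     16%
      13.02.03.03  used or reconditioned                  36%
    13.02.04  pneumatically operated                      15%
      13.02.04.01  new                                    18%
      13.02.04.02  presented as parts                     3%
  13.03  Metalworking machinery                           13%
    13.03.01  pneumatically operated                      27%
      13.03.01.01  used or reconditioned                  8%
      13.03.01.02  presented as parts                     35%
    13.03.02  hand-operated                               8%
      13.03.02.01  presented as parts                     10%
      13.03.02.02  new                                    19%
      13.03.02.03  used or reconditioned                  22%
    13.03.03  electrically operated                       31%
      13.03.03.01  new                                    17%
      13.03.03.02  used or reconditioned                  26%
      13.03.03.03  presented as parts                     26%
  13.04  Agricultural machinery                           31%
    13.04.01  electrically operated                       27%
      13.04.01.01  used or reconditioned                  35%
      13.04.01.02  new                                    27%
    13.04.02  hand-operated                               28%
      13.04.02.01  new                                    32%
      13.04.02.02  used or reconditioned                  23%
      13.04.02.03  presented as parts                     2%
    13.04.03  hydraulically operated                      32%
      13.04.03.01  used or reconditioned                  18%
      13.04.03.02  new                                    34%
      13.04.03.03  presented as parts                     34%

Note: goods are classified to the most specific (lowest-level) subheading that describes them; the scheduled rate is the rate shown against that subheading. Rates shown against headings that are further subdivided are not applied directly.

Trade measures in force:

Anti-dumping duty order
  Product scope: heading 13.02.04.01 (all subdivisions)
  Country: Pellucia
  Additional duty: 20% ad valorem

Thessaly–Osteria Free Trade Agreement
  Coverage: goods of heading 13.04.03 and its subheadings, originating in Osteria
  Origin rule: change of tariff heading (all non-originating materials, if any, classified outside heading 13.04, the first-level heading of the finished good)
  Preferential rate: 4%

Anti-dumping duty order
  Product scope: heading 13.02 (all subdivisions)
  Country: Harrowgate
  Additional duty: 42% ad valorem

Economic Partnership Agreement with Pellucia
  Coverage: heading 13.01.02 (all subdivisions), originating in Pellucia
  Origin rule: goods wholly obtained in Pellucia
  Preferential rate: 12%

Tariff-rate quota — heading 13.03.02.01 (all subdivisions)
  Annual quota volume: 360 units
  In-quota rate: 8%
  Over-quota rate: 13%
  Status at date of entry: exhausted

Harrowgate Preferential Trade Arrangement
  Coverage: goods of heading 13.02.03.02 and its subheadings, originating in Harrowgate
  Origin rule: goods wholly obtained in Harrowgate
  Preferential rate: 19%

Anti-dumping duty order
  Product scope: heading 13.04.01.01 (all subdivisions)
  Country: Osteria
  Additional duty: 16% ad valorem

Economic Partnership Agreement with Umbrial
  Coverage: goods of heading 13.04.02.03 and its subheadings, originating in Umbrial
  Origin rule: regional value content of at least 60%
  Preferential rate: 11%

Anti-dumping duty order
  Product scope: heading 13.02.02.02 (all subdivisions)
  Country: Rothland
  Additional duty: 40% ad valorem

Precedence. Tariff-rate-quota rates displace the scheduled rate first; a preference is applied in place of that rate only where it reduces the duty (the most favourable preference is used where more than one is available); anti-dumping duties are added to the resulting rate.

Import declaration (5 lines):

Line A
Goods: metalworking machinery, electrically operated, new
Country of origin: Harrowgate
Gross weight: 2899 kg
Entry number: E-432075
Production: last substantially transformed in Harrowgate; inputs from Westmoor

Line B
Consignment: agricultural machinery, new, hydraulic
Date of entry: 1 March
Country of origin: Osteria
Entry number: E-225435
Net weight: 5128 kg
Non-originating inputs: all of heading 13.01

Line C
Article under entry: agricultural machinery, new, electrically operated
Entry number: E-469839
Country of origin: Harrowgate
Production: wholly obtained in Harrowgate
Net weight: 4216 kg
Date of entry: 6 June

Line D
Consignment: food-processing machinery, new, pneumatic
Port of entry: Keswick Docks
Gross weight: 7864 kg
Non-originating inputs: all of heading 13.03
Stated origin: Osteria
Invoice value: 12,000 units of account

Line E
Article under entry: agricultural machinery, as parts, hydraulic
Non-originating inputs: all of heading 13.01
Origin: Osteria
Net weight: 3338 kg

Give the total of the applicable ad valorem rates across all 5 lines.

Line A: metalworking → 13.03; electrically operated → 13.03.03; new → 13.03.03.01. Scheduled 17%. Harrowgate agreement on 13.02.03.02: 13.03.03.01 not covered. → 17%.
Line B: agricultural → 13.04; hydraulic → 13.04.03; new → 13.04.03.02. Scheduled 34%. Osteria agreement on 13.04.03: CTH met → 4% available; preferential 4%. → 4%.
Line C: agricultural → 13.04; electrically operated → 13.04.01; new → 13.04.01.02. Scheduled 27%. Harrowgate agreement on 13.02.03.02: 13.04.01.02 not covered. → 27%.
Line D: food-processing → 13.02; pneumatic → 13.02.04; new → 13.02.04.01. Scheduled 18%. Osteria agreement on 13.04.03: 13.02.04.01 not covered. → 18%.
Line E: agricultural → 13.04; hydraulic → 13.04.03; as parts → 13.04.03.03. Scheduled 34%. Osteria agreement on 13.04.03: CTH met → 4% available; preferential 4%. → 4%.
Sum: 17% + 4% + 27% + 18% + 4% = 70%.

70%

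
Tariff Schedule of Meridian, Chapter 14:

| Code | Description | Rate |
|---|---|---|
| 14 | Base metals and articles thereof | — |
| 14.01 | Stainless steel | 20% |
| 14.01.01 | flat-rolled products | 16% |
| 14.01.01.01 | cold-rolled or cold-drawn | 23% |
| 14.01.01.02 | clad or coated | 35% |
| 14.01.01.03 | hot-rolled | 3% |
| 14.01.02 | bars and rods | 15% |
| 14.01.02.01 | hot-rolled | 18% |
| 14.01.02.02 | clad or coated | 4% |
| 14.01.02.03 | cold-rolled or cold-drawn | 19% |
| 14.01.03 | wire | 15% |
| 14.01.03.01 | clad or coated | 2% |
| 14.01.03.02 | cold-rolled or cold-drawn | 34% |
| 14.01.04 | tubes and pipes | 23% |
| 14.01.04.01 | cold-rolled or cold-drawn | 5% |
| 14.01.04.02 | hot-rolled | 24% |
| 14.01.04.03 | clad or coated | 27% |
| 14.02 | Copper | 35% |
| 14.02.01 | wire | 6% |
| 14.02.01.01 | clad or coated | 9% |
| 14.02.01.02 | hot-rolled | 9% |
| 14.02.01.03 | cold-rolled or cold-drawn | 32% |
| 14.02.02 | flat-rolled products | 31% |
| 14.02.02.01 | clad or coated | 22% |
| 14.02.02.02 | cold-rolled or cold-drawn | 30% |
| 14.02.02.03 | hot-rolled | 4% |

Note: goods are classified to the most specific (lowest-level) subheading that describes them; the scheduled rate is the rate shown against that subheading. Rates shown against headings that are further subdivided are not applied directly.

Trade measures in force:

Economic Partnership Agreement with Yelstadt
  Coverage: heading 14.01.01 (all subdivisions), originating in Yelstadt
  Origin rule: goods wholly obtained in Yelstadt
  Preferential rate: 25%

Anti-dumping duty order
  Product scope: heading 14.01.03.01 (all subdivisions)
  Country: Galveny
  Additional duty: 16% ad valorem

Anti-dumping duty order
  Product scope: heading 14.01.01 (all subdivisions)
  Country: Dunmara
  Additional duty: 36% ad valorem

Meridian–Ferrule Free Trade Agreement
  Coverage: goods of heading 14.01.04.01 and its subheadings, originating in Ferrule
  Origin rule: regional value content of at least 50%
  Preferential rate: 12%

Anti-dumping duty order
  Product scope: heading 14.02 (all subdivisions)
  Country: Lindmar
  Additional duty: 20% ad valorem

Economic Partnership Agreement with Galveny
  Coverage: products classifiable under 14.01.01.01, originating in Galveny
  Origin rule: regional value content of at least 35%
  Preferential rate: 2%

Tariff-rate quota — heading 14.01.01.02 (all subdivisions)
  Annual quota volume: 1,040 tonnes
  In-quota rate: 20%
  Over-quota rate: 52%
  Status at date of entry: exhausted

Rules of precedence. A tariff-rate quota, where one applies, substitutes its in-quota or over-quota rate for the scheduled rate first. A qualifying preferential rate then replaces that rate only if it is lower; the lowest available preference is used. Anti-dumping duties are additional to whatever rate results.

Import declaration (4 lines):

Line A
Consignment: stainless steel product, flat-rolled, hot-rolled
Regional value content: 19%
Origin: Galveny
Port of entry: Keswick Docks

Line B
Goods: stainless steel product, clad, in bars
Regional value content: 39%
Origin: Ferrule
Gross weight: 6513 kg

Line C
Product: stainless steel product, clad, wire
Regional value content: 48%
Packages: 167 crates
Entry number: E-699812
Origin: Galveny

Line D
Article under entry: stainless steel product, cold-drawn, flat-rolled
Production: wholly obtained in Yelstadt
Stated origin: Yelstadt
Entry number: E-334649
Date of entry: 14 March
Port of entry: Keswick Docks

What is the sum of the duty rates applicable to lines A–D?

48%

Line A: stainless steel → 14.01; flat-rolled → 14.01.01; hot-rolled → 14.01.01.03. Scheduled 3%. Galveny agreement on 14.01.01.01: 14.01.01.03 not covered. → 3%.
Line B: stainless steel → 14.01; in bars → 14.01.02; clad → 14.01.02.02. Scheduled 4%. Ferrule agreement on 14.01.04.01: 14.01.02.02 not covered. → 4%.
Line C: stainless steel → 14.01; wire → 14.01.03; clad → 14.01.03.01. Scheduled 2%. Galveny agreement on 14.01.01.01: 14.01.03.01 not covered; anti-dumping (Galveny, 14.01.03.01): +16%; total 2% + 16% = 18%. → 18%.
Line D: stainless steel → 14.01; flat-rolled → 14.01.01; cold-drawn → 14.01.01.01. Scheduled 23%. Yelstadt agreement on 14.01.01: wholly obtained → 25% available; preference 25% not lower than 23% → no reduction. → 23%.
Sum: 3% + 4% + 18% + 23% = 48%.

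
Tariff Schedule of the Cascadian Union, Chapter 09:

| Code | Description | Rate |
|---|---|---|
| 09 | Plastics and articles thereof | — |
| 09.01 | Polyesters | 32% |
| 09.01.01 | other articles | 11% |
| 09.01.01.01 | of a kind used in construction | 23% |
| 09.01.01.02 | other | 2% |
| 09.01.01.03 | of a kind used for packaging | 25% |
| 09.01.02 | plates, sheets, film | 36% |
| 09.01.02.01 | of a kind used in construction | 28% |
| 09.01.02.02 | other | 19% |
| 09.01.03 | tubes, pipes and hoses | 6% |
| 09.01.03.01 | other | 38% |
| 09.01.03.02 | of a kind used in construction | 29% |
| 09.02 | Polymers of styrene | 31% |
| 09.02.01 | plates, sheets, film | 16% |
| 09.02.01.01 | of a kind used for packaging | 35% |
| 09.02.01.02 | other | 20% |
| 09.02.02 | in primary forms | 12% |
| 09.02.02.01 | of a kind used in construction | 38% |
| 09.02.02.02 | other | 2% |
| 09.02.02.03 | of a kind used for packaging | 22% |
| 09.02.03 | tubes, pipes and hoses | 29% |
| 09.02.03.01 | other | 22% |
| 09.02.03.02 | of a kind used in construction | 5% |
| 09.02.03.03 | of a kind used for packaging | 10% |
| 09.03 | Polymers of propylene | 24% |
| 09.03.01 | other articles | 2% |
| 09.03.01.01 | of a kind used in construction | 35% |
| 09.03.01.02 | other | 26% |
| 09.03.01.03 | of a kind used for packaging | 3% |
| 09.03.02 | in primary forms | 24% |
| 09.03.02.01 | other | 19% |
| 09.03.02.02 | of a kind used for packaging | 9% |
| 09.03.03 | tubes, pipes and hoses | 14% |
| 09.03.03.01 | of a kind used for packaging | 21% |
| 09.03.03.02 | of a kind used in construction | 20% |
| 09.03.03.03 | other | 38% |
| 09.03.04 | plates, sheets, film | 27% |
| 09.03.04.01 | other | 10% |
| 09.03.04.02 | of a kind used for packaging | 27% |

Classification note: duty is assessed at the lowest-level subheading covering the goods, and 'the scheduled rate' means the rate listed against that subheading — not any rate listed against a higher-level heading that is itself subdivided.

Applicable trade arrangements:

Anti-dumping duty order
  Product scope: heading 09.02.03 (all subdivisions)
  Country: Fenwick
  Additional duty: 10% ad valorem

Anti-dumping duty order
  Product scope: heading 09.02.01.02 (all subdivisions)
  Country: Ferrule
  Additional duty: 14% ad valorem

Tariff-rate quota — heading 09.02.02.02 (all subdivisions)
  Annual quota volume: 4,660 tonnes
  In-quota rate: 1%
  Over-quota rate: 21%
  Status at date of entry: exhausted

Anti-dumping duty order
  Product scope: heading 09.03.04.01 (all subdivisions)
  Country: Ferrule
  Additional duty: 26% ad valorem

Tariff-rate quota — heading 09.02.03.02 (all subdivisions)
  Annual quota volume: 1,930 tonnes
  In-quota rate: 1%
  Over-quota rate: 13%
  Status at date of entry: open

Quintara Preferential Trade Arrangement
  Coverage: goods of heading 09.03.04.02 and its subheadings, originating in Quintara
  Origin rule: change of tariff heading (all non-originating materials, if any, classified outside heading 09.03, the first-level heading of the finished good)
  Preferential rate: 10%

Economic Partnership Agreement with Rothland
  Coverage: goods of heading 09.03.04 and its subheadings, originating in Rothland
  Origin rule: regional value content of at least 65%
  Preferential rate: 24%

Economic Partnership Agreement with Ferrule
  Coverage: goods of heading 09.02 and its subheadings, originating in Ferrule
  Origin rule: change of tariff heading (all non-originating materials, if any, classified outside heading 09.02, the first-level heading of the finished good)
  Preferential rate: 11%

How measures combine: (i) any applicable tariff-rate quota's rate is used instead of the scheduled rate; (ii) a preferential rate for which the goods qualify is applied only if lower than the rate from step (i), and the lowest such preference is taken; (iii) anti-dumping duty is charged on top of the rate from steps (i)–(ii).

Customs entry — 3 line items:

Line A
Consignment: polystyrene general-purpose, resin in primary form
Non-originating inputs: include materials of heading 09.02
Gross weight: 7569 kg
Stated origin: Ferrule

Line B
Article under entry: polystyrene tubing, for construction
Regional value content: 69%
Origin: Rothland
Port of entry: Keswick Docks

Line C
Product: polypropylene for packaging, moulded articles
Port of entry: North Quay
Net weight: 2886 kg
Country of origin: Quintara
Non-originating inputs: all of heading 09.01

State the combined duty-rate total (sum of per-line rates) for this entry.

Line A: polystyrene → 09.02; resin in primary form → 09.02.02; general-purpose → 09.02.02.02. Scheduled 2%. quota on 09.02.02.02 exhausted → over-quota 21%; Ferrule agreement on 09.02: CTH not met. → 21%.
Line B: polystyrene → 09.02; tubing → 09.02.03; for construction → 09.02.03.02. Scheduled 5%. quota on 09.02.03.02 open → in-quota 1%; Rothland agreement on 09.03.04: 09.02.03.02 not covered. → 1%.
Line C: polypropylene → 09.03; moulded articles → 09.03.01; for packaging → 09.03.01.03. Scheduled 3%. Quintara agreement on 09.03.04.02: 09.03.01.03 not covered. → 3%.
Sum: 21% + 1% + 3% = 25%.

25%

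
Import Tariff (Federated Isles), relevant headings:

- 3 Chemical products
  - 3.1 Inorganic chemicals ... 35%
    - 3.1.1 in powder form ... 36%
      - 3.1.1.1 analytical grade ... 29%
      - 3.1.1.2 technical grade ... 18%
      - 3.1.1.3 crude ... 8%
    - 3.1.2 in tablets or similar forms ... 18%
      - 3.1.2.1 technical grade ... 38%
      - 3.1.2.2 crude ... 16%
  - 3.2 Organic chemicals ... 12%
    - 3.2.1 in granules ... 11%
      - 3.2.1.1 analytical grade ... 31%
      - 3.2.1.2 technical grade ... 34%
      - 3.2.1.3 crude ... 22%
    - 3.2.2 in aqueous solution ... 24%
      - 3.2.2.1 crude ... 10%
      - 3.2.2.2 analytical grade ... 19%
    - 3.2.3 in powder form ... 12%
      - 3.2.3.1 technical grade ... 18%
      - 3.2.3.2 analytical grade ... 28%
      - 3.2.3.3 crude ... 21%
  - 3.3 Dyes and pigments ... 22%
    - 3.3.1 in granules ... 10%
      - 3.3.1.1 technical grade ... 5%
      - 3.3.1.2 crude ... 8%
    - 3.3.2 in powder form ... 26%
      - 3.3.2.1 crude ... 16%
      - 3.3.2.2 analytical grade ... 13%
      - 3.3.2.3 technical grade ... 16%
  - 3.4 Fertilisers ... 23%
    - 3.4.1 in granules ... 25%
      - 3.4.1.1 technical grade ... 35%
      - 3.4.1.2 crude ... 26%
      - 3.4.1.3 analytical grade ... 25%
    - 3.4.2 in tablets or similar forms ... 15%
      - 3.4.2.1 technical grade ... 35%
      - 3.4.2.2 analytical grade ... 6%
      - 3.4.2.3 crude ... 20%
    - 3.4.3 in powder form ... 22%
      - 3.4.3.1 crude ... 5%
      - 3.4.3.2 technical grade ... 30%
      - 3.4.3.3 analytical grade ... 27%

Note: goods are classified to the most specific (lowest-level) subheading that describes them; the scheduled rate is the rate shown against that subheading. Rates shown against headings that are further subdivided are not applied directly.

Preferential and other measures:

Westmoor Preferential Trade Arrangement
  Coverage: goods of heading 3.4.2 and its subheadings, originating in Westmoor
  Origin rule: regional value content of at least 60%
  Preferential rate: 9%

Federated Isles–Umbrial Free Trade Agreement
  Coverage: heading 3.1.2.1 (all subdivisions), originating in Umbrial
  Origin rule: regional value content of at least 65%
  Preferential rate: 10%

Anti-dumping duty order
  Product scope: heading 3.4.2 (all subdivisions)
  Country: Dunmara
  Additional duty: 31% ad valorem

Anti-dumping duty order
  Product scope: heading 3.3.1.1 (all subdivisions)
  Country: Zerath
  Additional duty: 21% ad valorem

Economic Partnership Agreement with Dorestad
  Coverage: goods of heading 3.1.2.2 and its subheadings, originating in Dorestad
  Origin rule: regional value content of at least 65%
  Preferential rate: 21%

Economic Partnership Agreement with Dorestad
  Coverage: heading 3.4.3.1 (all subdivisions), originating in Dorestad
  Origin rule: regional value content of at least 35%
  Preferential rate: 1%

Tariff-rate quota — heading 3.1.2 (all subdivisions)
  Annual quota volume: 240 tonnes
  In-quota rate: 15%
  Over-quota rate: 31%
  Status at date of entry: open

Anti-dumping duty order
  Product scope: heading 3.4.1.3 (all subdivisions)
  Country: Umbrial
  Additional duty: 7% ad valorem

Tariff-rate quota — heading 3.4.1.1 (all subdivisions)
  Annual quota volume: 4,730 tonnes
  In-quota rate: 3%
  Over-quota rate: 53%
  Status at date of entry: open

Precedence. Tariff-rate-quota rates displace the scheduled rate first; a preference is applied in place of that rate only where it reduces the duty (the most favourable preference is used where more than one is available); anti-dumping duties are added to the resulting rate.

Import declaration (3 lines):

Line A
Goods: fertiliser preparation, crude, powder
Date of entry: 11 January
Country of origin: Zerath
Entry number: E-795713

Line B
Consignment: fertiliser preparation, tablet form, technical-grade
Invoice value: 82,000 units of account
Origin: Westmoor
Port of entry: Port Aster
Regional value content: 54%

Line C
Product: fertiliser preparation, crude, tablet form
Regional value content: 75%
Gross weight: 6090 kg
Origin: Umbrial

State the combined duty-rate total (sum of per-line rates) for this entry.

Line A: fertiliser → 3.4; powder → 3.4.3; crude → 3.4.3.1. Scheduled 5%. No special measure applies. → 5%.
Line B: fertiliser → 3.4; tablet form → 3.4.2; technical-grade → 3.4.2.1. Scheduled 35%. Westmoor agreement on 3.4.2: RVC < 60%. → 35%.
Line C: fertiliser → 3.4; tablet form → 3.4.2; crude → 3.4.2.3. Scheduled 20%. Umbrial agreement on 3.1.2.1: 3.4.2.3 not covered. → 20%.
Sum: 5% + 35% + 20% = 60%.

60%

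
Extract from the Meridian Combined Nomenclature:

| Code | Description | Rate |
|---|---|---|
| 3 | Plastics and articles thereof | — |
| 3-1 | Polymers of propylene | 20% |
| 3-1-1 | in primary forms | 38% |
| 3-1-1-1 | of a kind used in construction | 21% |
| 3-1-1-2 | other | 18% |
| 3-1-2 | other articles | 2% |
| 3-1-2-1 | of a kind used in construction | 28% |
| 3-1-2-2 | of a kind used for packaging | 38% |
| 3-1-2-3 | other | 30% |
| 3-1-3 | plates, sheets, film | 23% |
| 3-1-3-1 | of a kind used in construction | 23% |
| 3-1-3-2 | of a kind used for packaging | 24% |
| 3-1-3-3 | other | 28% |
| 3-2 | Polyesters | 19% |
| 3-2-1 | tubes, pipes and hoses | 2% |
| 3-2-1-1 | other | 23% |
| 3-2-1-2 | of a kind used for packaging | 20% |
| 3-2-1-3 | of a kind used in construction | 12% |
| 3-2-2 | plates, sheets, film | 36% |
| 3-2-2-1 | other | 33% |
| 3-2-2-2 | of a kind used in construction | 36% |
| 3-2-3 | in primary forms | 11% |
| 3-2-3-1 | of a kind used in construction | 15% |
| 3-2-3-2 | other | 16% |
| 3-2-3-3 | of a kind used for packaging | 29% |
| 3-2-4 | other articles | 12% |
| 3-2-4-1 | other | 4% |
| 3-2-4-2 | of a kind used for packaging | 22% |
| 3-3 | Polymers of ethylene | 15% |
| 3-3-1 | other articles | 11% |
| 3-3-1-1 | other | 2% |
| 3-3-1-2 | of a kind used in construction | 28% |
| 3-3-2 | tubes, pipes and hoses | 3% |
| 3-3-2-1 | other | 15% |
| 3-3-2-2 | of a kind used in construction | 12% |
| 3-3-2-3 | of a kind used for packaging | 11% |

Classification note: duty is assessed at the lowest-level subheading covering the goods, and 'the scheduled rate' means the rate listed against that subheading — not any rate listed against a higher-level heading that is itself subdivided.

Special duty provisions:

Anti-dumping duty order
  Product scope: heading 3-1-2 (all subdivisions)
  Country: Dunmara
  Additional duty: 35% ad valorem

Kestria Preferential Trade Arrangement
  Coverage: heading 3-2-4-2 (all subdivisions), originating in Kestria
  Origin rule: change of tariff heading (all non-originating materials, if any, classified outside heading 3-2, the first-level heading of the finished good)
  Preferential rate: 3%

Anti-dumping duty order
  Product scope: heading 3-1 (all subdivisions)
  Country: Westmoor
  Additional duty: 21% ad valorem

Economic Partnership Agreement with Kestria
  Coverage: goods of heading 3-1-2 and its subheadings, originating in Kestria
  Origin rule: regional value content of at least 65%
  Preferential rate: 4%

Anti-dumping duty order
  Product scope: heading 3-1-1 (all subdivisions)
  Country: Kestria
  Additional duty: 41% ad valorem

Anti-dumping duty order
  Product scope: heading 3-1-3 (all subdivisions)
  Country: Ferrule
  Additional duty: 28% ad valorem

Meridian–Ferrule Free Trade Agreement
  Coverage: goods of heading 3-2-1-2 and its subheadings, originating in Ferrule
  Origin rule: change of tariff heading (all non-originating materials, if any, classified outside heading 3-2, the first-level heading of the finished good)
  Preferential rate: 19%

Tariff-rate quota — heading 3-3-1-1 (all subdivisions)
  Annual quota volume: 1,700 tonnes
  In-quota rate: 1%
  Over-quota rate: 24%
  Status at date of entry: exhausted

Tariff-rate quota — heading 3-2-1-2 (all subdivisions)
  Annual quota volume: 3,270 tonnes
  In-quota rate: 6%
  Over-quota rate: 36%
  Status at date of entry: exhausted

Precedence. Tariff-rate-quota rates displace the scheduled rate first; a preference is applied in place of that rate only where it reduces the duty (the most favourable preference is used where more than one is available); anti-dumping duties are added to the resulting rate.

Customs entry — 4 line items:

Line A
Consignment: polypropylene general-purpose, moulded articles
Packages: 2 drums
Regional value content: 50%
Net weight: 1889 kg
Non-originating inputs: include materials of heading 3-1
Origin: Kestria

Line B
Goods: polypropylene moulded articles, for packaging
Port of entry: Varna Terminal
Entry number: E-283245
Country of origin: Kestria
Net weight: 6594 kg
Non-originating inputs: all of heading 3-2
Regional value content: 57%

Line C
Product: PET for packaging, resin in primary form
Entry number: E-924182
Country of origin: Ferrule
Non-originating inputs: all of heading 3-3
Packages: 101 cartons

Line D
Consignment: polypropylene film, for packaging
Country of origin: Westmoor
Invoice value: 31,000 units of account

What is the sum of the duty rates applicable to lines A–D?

142%

Line A: polypropylene → 3-1; moulded articles → 3-1-2; general-purpose → 3-1-2-3. Scheduled 30%. Kestria agreement on 3-2-4-2: 3-1-2-3 not covered; Kestria agreement on 3-1-2: RVC < 65%. → 30%.
Line B: polypropylene → 3-1; moulded articles → 3-1-2; for packaging → 3-1-2-2. Scheduled 38%. Kestria agreement on 3-2-4-2: 3-1-2-2 not covered; Kestria agreement on 3-1-2: RVC < 65%. → 38%.
Line C: PET → 3-2; resin in primary form → 3-2-3; for packaging → 3-2-3-3. Scheduled 29%. Ferrule agreement on 3-2-1-2: 3-2-3-3 not covered. → 29%.
Line D: polypropylene → 3-1; film → 3-1-3; for packaging → 3-1-3-2. Scheduled 24%. anti-dumping (Westmoor, 3-1): +21%; total 24% + 21% = 45%. → 45%.
Sum: 30% + 38% + 29% + 45% = 142%.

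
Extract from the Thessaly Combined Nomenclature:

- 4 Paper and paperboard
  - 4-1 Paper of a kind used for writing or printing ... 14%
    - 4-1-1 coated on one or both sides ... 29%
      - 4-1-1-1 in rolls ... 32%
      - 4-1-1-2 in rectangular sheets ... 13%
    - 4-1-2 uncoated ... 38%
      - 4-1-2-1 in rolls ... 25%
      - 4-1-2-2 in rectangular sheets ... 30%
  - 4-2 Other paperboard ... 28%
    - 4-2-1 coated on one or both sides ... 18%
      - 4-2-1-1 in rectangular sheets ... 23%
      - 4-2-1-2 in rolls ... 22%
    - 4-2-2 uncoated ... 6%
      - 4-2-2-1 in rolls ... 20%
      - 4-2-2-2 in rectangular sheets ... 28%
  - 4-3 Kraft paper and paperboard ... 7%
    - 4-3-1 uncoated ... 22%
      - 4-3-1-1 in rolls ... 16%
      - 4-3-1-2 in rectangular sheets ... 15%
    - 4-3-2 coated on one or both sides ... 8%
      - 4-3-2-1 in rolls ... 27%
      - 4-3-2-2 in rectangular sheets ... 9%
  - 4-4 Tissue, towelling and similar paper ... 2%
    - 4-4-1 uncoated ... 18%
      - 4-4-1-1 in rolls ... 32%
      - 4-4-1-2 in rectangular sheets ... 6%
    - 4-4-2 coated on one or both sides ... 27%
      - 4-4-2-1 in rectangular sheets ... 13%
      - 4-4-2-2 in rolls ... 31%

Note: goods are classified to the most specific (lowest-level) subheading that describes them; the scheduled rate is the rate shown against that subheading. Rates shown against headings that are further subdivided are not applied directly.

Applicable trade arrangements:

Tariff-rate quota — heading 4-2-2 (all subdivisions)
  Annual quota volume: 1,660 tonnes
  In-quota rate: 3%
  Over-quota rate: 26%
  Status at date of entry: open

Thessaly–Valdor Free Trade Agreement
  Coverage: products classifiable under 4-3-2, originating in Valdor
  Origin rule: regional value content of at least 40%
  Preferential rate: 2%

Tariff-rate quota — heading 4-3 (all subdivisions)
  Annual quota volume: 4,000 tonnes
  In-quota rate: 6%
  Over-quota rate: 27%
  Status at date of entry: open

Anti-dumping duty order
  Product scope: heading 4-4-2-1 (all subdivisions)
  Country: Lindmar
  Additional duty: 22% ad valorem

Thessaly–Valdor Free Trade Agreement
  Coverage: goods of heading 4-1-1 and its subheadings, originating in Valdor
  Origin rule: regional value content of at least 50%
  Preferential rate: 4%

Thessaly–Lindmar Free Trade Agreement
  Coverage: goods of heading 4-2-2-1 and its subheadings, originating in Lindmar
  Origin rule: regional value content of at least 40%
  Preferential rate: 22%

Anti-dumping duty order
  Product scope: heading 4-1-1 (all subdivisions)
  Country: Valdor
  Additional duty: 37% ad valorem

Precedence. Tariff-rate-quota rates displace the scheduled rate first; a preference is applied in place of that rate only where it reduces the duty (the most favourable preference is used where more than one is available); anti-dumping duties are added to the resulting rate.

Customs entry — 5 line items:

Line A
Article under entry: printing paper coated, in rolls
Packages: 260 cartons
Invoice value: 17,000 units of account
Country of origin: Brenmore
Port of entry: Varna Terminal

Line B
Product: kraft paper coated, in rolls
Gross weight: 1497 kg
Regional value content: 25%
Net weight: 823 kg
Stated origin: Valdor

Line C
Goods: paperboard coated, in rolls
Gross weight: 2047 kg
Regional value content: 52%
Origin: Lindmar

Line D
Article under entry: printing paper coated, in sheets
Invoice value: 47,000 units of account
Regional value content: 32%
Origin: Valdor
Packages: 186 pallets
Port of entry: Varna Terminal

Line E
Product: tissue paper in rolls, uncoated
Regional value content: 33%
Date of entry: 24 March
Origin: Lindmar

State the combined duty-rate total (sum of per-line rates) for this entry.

142%

Line A: printing paper → 4-1; coated → 4-1-1; in rolls → 4-1-1-1. Scheduled 32%. No special measure applies. → 32%.
Line B: kraft paper → 4-3; coated → 4-3-2; in rolls → 4-3-2-1. Scheduled 27%. quota on 4-3 open → in-quota 6%; Valdor agreement on 4-3-2: RVC < 40%; Valdor agreement on 4-1-1: 4-3-2-1 not covered. → 6%.
Line C: paperboard → 4-2; coated → 4-2-1; in rolls → 4-2-1-2. Scheduled 22%. Lindmar agreement on 4-2-2-1: 4-2-1-2 not covered. → 22%.
Line D: printing paper → 4-1; coated → 4-1-1; in sheets → 4-1-1-2. Scheduled 13%. Valdor agreement on 4-3-2: 4-1-1-2 not covered; Valdor agreement on 4-1-1: RVC < 50%; anti-dumping (Valdor, 4-1-1): +37%; total 13% + 37% = 50%. → 50%.
Line E: tissue paper → 4-4; uncoated → 4-4-1; in rolls → 4-4-1-1. Scheduled 32%. Lindmar agreement on 4-2-2-1: 4-4-1-1 not covered. → 32%.
Sum: 32% + 6% + 22% + 50% + 32% = 142%.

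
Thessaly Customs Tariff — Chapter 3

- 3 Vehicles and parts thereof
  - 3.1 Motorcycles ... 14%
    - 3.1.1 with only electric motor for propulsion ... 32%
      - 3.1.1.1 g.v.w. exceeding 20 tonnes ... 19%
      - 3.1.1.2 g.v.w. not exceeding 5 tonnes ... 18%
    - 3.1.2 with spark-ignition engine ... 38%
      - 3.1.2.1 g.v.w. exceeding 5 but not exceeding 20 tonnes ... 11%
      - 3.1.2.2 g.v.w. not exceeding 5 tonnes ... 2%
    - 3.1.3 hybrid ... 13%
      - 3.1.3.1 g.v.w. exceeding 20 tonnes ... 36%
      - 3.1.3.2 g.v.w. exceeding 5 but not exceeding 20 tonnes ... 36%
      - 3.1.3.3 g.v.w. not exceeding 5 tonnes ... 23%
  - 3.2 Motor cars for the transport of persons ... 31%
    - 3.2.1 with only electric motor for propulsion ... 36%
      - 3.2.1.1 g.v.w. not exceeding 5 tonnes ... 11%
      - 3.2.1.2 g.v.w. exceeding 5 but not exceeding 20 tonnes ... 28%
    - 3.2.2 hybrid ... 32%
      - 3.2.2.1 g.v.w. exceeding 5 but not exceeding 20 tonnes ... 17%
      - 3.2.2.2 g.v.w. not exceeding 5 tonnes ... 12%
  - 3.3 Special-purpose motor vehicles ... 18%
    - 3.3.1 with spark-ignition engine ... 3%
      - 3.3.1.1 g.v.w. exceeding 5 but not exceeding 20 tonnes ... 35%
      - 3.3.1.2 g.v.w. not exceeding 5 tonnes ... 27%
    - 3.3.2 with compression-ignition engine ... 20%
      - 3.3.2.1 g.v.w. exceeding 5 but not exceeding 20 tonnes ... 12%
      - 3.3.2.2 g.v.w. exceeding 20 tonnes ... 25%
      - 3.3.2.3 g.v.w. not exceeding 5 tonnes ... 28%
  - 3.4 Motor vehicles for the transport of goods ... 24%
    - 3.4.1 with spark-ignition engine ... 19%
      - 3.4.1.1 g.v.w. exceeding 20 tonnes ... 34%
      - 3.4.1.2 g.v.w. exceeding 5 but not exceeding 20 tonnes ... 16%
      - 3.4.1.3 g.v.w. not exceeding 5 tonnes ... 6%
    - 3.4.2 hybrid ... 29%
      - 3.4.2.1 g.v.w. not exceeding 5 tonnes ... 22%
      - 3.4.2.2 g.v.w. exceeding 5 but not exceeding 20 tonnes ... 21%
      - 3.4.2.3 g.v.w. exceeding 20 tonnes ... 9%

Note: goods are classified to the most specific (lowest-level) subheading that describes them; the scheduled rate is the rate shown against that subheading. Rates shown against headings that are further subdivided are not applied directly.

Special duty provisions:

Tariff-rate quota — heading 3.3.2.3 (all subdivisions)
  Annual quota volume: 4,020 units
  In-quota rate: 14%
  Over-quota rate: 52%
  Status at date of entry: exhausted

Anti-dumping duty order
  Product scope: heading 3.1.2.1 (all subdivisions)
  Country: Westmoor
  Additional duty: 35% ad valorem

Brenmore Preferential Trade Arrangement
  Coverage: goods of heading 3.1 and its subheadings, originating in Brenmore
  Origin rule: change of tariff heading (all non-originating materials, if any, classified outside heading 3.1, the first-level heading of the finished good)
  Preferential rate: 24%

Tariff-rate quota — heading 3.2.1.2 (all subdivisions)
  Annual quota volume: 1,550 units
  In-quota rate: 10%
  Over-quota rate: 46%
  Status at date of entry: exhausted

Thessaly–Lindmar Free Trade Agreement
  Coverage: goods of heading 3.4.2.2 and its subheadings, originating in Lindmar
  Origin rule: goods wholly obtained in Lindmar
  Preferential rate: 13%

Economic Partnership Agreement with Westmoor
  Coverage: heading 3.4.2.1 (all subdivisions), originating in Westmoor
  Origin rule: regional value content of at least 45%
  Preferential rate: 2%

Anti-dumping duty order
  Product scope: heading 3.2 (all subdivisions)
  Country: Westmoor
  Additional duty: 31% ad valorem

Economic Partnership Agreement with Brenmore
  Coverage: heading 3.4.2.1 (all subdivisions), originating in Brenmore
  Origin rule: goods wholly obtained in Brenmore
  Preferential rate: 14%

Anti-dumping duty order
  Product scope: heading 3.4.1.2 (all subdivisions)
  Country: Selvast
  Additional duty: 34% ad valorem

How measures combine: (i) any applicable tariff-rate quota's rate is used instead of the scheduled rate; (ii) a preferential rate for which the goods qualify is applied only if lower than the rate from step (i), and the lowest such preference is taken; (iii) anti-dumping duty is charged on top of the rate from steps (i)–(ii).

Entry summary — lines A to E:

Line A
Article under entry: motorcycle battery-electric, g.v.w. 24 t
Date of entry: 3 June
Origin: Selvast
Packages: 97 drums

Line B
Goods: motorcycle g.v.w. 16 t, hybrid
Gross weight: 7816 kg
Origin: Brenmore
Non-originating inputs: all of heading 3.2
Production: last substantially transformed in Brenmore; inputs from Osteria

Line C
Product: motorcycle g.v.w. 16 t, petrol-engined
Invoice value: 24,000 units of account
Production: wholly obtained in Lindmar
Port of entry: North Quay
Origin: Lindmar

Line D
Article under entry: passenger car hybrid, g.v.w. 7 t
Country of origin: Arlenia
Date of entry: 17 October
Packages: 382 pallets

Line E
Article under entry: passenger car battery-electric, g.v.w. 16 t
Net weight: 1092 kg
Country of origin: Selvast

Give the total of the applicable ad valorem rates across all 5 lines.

117%

Line A: motorcycle → 3.1; battery-electric → 3.1.1; g.v.w. 24 t → 3.1.1.1. Scheduled 19%. No special measure applies. → 19%.
Line B: motorcycle → 3.1; hybrid → 3.1.3; g.v.w. 16 t → 3.1.3.2. Scheduled 36%. Brenmore agreement on 3.1: CTH met → 24% available; Brenmore agreement on 3.4.2.1: 3.1.3.2 not covered; preferential 24%. → 24%.
Line C: motorcycle → 3.1; petrol-engined → 3.1.2; g.v.w. 16 t → 3.1.2.1. Scheduled 11%. Lindmar agreement on 3.4.2.2: 3.1.2.1 not covered. → 11%.
Line D: passenger car → 3.2; hybrid → 3.2.2; g.v.w. 7 t → 3.2.2.1. Scheduled 17%. No special measure applies. → 17%.
Line E: passenger car → 3.2; battery-electric → 3.2.1; g.v.w. 16 t → 3.2.1.2. Scheduled 28%. quota on 3.2.1.2 exhausted → over-quota 46%. → 46%.
Sum: 19% + 24% + 11% + 17% + 46% = 117%.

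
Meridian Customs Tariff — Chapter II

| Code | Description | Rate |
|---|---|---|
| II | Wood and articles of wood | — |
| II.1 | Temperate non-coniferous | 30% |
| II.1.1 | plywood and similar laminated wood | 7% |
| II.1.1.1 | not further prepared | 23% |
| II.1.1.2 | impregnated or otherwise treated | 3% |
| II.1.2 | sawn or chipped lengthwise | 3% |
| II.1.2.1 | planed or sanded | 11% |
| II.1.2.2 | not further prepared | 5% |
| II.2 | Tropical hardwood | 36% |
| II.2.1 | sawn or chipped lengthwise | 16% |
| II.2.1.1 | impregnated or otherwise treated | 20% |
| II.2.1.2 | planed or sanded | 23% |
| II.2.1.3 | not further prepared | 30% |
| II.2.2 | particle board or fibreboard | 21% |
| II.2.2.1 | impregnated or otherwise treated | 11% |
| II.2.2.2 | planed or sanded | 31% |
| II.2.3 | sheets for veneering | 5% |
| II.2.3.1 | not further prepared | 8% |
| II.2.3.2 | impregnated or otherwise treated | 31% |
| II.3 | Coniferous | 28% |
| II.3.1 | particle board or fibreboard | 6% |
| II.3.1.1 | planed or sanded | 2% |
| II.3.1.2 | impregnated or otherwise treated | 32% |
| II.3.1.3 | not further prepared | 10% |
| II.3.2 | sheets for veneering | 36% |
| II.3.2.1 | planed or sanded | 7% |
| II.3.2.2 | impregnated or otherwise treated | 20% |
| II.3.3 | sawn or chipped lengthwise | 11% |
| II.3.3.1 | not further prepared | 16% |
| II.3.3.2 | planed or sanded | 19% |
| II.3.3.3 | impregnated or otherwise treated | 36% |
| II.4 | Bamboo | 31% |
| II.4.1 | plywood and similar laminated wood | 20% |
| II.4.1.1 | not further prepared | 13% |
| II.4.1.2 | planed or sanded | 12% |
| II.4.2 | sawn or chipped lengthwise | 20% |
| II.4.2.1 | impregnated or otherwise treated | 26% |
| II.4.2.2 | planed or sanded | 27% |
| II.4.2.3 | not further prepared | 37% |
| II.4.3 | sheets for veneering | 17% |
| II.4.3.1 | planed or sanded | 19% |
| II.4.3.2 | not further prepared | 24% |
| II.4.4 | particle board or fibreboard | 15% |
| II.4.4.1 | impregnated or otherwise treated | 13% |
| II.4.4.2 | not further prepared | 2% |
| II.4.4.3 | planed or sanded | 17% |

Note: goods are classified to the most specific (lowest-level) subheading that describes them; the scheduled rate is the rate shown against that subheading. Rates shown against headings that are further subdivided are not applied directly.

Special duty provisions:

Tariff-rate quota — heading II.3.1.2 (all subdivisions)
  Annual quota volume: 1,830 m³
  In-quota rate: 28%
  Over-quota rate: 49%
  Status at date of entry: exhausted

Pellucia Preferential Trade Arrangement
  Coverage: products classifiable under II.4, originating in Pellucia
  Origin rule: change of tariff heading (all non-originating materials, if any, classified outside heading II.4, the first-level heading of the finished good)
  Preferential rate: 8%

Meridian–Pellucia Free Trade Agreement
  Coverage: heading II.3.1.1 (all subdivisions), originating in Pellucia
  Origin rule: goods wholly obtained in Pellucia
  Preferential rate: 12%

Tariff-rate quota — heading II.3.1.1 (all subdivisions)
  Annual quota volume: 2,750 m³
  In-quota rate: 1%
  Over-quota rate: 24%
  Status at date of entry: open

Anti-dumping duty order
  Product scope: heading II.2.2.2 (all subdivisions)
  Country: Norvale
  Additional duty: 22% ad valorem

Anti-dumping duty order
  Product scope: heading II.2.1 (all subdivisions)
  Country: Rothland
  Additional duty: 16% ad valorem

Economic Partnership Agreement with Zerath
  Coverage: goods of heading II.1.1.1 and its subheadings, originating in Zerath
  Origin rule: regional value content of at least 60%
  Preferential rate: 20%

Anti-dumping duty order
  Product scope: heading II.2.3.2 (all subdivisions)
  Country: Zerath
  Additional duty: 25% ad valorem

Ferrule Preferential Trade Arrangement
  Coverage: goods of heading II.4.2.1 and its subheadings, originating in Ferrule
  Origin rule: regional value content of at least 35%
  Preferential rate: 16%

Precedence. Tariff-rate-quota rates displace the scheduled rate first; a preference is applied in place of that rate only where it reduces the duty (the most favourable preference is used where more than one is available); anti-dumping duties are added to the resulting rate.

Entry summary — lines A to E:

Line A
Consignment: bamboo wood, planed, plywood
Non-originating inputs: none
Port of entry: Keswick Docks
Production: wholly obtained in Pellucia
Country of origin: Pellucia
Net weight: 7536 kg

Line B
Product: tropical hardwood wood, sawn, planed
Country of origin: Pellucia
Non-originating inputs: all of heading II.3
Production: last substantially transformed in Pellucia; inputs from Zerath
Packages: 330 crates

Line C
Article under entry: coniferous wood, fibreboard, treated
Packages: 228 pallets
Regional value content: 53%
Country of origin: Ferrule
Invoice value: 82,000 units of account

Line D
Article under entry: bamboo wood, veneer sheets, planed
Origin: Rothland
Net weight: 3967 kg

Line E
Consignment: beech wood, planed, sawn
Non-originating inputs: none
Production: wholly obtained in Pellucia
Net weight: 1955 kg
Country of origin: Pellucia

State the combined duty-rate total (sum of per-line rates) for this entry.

Line A: bamboo → II.4; plywood → II.4.1; planed → II.4.1.2. Scheduled 12%. Pellucia agreement on II.4: CTH met → 8% available; Pellucia agreement on II.3.1.1: II.4.1.2 not covered; preferential 8%. → 8%.
Line B: tropical hardwood → II.2; sawn → II.2.1; planed → II.2.1.2. Scheduled 23%. Pellucia agreement on II.4: II.2.1.2 not covered; Pellucia agreement on II.3.1.1: II.2.1.2 not covered. → 23%.
Line C: coniferous → II.3; fibreboard → II.3.1; treated → II.3.1.2. Scheduled 32%. quota on II.3.1.2 exhausted → over-quota 49%; Ferrule agreement on II.4.2.1: II.3.1.2 not covered. → 49%.
Line D: bamboo → II.4; veneer sheets → II.4.3; planed → II.4.3.1. Scheduled 19%. No special measure applies. → 19%.
Line E: beech → II.1; sawn → II.1.2; planed → II.1.2.1. Scheduled 11%. Pellucia agreement on II.4: II.1.2.1 not covered; Pellucia agreement on II.3.1.1: II.1.2.1 not covered. → 11%.
Sum: 8% + 23% + 49% + 19% + 11% = 110%.

110%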